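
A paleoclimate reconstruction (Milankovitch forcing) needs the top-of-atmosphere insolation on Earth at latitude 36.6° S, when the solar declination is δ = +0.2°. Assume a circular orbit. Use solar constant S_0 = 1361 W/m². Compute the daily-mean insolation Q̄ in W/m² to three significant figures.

Q̄ ≈ 346 W/m²

cos h₀ = −tan(-36.6°) tan(+0.200°) = 0.0026, h₀ = 1.5682 rad.
Bracket: h₀ sin ϕ sin δ + cos ϕ cos δ sin h₀ = 1.5682×-0.59622×0.00349 + 0.80282×0.99999×1.00000 = -0.003263 + 0.802812 = 0.799549.
Q̄ = (S_0/π) × [bracket] = (1361/π) × 0.799549 = 346.4 W/m².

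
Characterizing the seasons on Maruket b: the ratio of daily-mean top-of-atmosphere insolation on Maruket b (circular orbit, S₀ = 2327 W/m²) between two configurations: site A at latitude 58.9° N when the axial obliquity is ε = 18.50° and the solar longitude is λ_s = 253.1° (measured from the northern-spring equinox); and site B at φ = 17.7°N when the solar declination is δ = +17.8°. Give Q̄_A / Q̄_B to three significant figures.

— Configuration A (φ=+58.9°):
Solar declination: sin δ = sin ε · sin λ_s = sin 18.50° × sin 253.1° = -0.30360, so δ = -17.674°.
cos H₀ = −tan(+58.9°) tan(-17.674°) = 0.5282, H₀ = 1.0143 rad.
Bracket: H₀ sin φ sin δ + cos φ cos δ sin H₀ = 1.0143×0.85627×-0.30360 + 0.51653×0.95280×0.84911 = -0.263681 + 0.417889 = 0.154208.
Q̄ = (S₀/π) × [bracket] = (2327/π) × 0.154208 = 114.22 W/m².
— Configuration B (φ=+17.7°):
cos H₀ = −tan(+17.7°) tan(+17.800°) = -0.1025, H₀ = 1.6734 rad.
Bracket: H₀ sin φ sin δ + cos φ cos δ sin H₀ = 1.6734×0.30403×0.30570 + 0.95266×0.95213×0.99474 = 0.155529 + 0.902285 = 1.057814.
Q̄ = (S₀/π) × [bracket] = (2327/π) × 1.057814 = 783.53 W/m².
Ratio Q̄_A / Q̄_B = 114.22 / 783.53 = 0.1458.

Q̄_A / Q̄_B ≈ 0.146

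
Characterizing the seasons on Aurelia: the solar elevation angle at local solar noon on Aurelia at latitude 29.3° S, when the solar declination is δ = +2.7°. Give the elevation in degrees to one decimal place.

58.0°

At local noon the hour angle is zero, so the zenith angle equals |ϕ − δ| = |-29.3° − (+2.700°)| = 32.000°.
Elevation = 90° − 32.000° = 58.0°.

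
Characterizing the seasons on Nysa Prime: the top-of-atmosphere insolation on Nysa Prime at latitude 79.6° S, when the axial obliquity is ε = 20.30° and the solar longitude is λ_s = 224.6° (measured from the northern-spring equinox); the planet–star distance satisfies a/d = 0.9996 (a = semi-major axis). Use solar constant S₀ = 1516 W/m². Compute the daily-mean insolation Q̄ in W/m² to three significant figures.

Solar declination: sin δ = sin ε · sin λ_s = sin 20.30° × sin 224.6° = -0.24360, so δ = -14.099°.
cos H₀ = −tan(-79.6°) tan(-14.099°) = -1.3685 ≤ −1 ⇒ polar day, H₀ = π.
Bracket: H₀ sin φ sin δ + cos φ cos δ sin H₀ = 3.1416×-0.98357×-0.24360 + 0.18052×0.96988×0.00000 = 0.752720 + 0.000000 = 0.752720.
Inverse-square distance factor (a/d)² = 0.9996² = 0.999200.
Q̄ = (S₀/π) × 0.999200 × [bracket] = (1516/π) × 0.999200 × 0.752720 = 362.9 W/m².

Q̄ ≈ 363 W/m²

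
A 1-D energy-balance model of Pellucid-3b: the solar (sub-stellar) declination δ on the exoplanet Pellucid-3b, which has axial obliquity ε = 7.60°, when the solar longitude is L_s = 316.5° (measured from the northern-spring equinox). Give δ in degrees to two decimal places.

δ = -5.22°

sin δ = sin ε · sin L_s = sin 7.60° × sin 316.5° = -0.091039.
δ = arcsin(-0.091039) = -5.22°.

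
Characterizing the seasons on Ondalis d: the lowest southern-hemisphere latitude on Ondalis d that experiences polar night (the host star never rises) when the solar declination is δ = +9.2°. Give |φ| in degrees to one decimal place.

|φ| = 80.8°

Polar night requires cos H₀ = −tan φ tan δ ≥ 1, i.e. tan φ tan δ ≤ −1.
The boundary is |tan φ| · |tan δ| = 1, so |φ| = 90° − |δ| = 90° − 9.2° = 80.8° in the southern hemisphere.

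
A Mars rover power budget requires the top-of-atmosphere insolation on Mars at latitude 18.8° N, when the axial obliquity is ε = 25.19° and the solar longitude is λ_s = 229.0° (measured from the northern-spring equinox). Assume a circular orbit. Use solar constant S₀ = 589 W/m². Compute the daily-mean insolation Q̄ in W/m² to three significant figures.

Q̄ ≈ 139 W/m²

Solar declination: sin δ = sin ε · sin λ_s = sin 25.19° × sin 229.0° = -0.32122, so δ = -18.737°.
cos H₀ = −tan(+18.8°) tan(-18.737°) = 0.1155, H₀ = 1.4551 rad.
Bracket: H₀ sin φ sin δ + cos φ cos δ sin H₀ = 1.4551×0.32227×-0.32122 + 0.94665×0.94700×0.99331 = -0.150631 + 0.890480 = 0.739849.
Q̄ = (S₀/π) × [bracket] = (589/π) × 0.739849 = 138.7 W/m².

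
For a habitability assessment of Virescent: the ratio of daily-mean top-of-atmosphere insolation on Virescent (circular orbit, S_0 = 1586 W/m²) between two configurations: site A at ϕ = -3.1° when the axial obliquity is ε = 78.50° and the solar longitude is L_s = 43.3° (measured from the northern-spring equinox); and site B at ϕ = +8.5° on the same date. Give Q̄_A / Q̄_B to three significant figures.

— Configuration A (ϕ=-3.1°):
Solar declination: sin δ = sin ε · sin L_s = sin 78.50° × sin 43.3° = 0.67205, so δ = +42.226°.
cos h₀ = −tan(-3.1°) tan(+42.226°) = 0.0492, h₀ = 1.5216 rad.
Bracket: h₀ sin ϕ sin δ + cos ϕ cos δ sin h₀ = 1.5216×-0.05408×0.67205 + 0.99854×0.74051×0.99879 = -0.055302 + 0.738534 = 0.683232.
Q̄ = (S_0/π) × [bracket] = (1586/π) × 0.683232 = 344.92 W/m².
— Configuration B (ϕ=+8.5°):
cos h₀ = −tan(+8.5°) tan(+42.226°) = -0.1356, h₀ = 1.7069 rad.
Bracket: h₀ sin ϕ sin δ + cos ϕ cos δ sin h₀ = 1.7069×0.14781×0.67205 + 0.98902×0.74051×0.99076 = 0.169556 + 0.725612 = 0.895168.
Q̄ = (S_0/π) × [bracket] = (1586/π) × 0.895168 = 451.92 W/m².
Ratio Q̄_A / Q̄_B = 344.92 / 451.92 = 0.7632.

Q̄_A / Q̄_B ≈ 0.763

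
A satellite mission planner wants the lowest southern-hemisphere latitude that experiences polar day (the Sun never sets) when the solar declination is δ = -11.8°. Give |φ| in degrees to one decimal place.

|φ| = 78.2°

Polar day requires cos H₀ = −tan φ tan δ ≤ −1, i.e. tan φ tan δ ≥ 1.
The boundary is |tan φ| · |tan δ| = 1, so |φ| = 90° − |δ| = 90° − 11.8° = 78.2° in the southern hemisphere.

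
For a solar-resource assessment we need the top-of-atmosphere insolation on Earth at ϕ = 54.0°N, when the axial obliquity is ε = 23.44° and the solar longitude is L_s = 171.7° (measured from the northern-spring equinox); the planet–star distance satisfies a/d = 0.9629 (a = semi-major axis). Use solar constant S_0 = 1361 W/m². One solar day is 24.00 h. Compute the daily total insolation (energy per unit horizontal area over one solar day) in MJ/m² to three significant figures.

Solar declination: sin δ = sin ε · sin L_s = sin 23.44° × sin 171.7° = 0.05742, so δ = +3.292°.
cos h₀ = −tan(+54.0°) tan(+3.292°) = -0.0792, h₀ = 1.6500 rad.
Bracket: h₀ sin ϕ sin δ + cos ϕ cos δ sin h₀ = 1.6500×0.80902×0.05742 + 0.58779×0.99835×0.99686 = 0.076649 + 0.584978 = 0.661627.
Inverse-square distance factor (a/d)² = 0.9629² = 0.927176.
Q̄ = (S_0/π) × 0.927176 × [bracket] = (1361/π) × 0.927176 × 0.661627 = 265.76 W/m².
Daily total = Q̄ × 24.00 h × 3600 s/h = 265.76 × 24.00 × 3600 / 10⁶ = 22.96 MJ/m².

23.0 MJ/m²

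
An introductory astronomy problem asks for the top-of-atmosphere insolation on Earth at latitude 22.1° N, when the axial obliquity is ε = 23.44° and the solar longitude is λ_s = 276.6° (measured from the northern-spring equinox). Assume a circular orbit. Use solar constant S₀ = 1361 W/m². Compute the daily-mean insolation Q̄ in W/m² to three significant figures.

Q̄ ≈ 273 W/m²

Solar declination: sin δ = sin ε · sin λ_s = sin 23.44° × sin 276.6° = -0.39515, so δ = -23.275°.
cos H₀ = −tan(+22.1°) tan(-23.275°) = 0.1747, H₀ = 1.3952 rad.
Bracket: H₀ sin φ sin δ + cos φ cos δ sin H₀ = 1.3952×0.37622×-0.39515 + 0.92653×0.91862×0.98463 = -0.207415 + 0.838047 = 0.630632.
Q̄ = (S₀/π) × [bracket] = (1361/π) × 0.630632 = 273.2 W/m².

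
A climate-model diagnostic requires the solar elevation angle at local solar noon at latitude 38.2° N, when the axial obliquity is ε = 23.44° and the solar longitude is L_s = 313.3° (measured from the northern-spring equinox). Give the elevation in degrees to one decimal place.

35.0°

Solar declination: sin δ = sin ε · sin L_s = sin 23.44° × sin 313.3° = -0.28950, so δ = -16.828°.
At local noon the hour angle is zero, so the zenith angle equals |ϕ − δ| = |+38.2° − (-16.828°)| = 55.028°.
Elevation = 90° − 55.028° = 35.0°.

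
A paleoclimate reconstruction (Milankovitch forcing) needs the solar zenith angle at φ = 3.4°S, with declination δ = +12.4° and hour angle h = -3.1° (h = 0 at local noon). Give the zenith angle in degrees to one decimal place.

cos θ_z = sin φ sin δ + cos φ cos δ cos h = -0.012735 + 0.973526 = 0.960791.
θ_z = arccos(0.960791) = 16.1°.

θ_z = 16.1°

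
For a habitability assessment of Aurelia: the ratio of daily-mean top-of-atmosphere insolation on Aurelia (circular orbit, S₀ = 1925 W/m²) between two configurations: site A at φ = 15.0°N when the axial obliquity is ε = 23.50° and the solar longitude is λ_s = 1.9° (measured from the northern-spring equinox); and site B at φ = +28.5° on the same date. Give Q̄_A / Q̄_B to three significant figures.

Q̄_A / Q̄_B ≈ 1.09

— Configuration A (φ=+15.0°):
Solar declination: sin δ = sin ε · sin λ_s = sin 23.50° × sin 1.9° = 0.01322, so δ = +0.758°.
cos H₀ = −tan(+15.0°) tan(+0.758°) = -0.0035, H₀ = 1.5743 rad.
Bracket: H₀ sin φ sin δ + cos φ cos δ sin H₀ = 1.5743×0.25882×0.01322 + 0.96593×0.99991×0.99999 = 0.005387 + 0.965833 = 0.971220.
Q̄ = (S₀/π) × [bracket] = (1925/π) × 0.971220 = 595.11 W/m².
— Configuration B (φ=+28.5°):
cos H₀ = −tan(+28.5°) tan(+0.758°) = -0.0072, H₀ = 1.5780 rad.
Bracket: H₀ sin φ sin δ + cos φ cos δ sin H₀ = 1.5780×0.47716×0.01322 + 0.87882×0.99991×0.99997 = 0.009954 + 0.878715 = 0.888669.
Q̄ = (S₀/π) × [bracket] = (1925/π) × 0.888669 = 544.53 W/m².
Ratio Q̄_A / Q̄_B = 595.11 / 544.53 = 1.093.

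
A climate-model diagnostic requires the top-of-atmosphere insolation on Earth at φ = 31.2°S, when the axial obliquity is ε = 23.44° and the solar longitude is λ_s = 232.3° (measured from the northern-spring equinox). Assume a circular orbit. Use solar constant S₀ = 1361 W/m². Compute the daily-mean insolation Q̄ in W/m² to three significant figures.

Solar declination: sin δ = sin ε · sin λ_s = sin 23.44° × sin 232.3° = -0.31474, so δ = -18.345°.
cos H₀ = −tan(-31.2°) tan(-18.345°) = -0.2008, H₀ = 1.7730 rad.
Bracket: H₀ sin φ sin δ + cos φ cos δ sin H₀ = 1.7730×-0.51803×-0.31474 + 0.85536×0.94918×0.97963 = 0.289078 + 0.795352 = 1.084430.
Q̄ = (S₀/π) × [bracket] = (1361/π) × 1.084430 = 469.8 W/m².

Q̄ ≈ 470 W/m²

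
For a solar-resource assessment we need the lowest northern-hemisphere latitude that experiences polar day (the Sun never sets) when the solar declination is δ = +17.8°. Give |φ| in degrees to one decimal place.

Polar day requires cos H₀ = −tan φ tan δ ≤ −1, i.e. tan φ tan δ ≥ 1.
The boundary is |tan φ| · |tan δ| = 1, so |φ| = 90° − |δ| = 90° − 17.8° = 72.2° in the northern hemisphere.

|φ| = 72.2°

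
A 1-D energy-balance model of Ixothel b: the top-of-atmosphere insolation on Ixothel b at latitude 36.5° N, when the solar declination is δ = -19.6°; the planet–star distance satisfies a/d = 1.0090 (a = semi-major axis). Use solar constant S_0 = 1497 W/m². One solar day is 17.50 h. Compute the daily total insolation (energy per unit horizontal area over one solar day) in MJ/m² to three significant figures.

14.4 MJ/m²

cos h₀ = −tan(+36.5°) tan(-19.600°) = 0.2635, h₀ = 1.3042 rad.
Bracket: h₀ sin ϕ sin δ + cos ϕ cos δ sin h₀ = 1.3042×0.59482×-0.33545 + 0.80386×0.94206×0.96466 = -0.260230 + 0.730522 = 0.470292.
Inverse-square distance factor (a/d)² = 1.0090² = 1.018081.
Q̄ = (S_0/π) × 1.018081 × [bracket] = (1497/π) × 1.018081 × 0.470292 = 228.15 W/m².
Daily total = Q̄ × 17.50 h × 3600 s/h = 228.15 × 17.50 × 3600 / 10⁶ = 14.37 MJ/m².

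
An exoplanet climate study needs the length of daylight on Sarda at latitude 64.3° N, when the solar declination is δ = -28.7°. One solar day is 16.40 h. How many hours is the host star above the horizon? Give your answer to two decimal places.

cos H₀ = −tan φ · tan δ = 1.1376 ≥ 1, so the host star never rises (polar night) and H₀ = 0.
Daylight = 2H₀/(2π) × 16.40 h = (0.0000/π) × 16.40 = 0.00 h.

0.00 h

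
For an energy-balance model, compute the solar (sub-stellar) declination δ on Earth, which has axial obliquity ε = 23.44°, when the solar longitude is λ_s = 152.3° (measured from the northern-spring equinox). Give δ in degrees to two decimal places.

sin δ = sin ε · sin λ_s = sin 23.44° × sin 152.3° = 0.184909.
δ = arcsin(0.184909) = +10.66°.

δ = +10.66°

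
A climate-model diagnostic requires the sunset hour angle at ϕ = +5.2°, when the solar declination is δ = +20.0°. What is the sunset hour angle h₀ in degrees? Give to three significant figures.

cos h₀ = −tan ϕ · tan δ = −tan(+5.2°) × tan(+20.000°) = -0.0331, so h₀ = 1.6039 rad = 91.90°.

h₀ = 91.9°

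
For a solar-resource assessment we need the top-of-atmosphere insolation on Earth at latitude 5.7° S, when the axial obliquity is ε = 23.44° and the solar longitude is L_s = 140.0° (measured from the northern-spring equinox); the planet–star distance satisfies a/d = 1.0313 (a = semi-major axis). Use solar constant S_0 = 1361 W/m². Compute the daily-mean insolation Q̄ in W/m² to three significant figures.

Q̄ ≈ 425 W/m²

Solar declination: sin δ = sin ε · sin L_s = sin 23.44° × sin 140.0° = 0.25569, so δ = +14.815°.
cos h₀ = −tan(-5.7°) tan(+14.815°) = 0.0264, h₀ = 1.5444 rad.
Bracket: h₀ sin ϕ sin δ + cos ϕ cos δ sin h₀ = 1.5444×-0.09932×0.25569 + 0.99506×0.96676×0.99965 = -0.039220 + 0.961648 = 0.922428.
Inverse-square distance factor (a/d)² = 1.0313² = 1.063580.
Q̄ = (S_0/π) × 1.063580 × [bracket] = (1361/π) × 1.063580 × 0.922428 = 425.0 W/m².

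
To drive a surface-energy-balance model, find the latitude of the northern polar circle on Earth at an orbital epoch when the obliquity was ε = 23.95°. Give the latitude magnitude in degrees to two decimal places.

The polar circle is the lowest latitude that experiences at least one full rotation of continuous daylight at the northern-summer solstice; it lies at |ϕ| = 90° − ε = 90° − 23.95° = 66.05°.

66.05°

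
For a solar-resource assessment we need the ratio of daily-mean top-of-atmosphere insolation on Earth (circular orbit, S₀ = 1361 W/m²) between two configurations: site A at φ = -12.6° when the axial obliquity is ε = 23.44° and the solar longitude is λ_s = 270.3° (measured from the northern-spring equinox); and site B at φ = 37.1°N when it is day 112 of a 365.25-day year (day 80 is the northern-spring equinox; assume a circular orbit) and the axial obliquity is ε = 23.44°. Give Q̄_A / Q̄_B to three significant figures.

Q̄_A / Q̄_B ≈ 1.05

— Configuration A (φ=-12.6°):
Solar declination: sin δ = sin ε · sin λ_s = sin 23.44° × sin 270.3° = -0.39778, so δ = -23.440°.
cos H₀ = −tan(-12.6°) tan(-23.440°) = -0.0969, H₀ = 1.6679 rad.
Bracket: H₀ sin φ sin δ + cos φ cos δ sin H₀ = 1.6679×-0.21814×-0.39778 + 0.97592×0.91748×0.99529 = 0.144727 + 0.891170 = 1.035897.
Q̄ = (S₀/π) × [bracket] = (1361/π) × 1.035897 = 448.77 W/m².
— Configuration B (φ=+37.1°):
Solar longitude: λ_s = 360° × (112 − 80)/365.25 = 31.540°.
sin δ = sin 23.44° × sin 31.540° = 0.20808, so δ = +12.010°.
cos H₀ = −tan(+37.1°) tan(+12.010°) = -0.1609, H₀ = 1.7324 rad.
Bracket: H₀ sin φ sin δ + cos φ cos δ sin H₀ = 1.7324×0.60321×0.20808 + 0.79758×0.97811×0.98697 = 0.217444 + 0.769956 = 0.987400.
Q̄ = (S₀/π) × [bracket] = (1361/π) × 0.987400 = 427.76 W/m².
Ratio Q̄_A / Q̄_B = 448.77 / 427.76 = 1.049.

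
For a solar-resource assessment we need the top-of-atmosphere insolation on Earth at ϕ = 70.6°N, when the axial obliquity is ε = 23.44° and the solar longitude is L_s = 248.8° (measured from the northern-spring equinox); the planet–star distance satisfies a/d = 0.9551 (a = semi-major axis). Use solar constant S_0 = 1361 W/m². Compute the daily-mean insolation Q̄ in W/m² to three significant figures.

Q̄ ≈ 0.00 W/m²

Solar declination: sin δ = sin ε · sin L_s = sin 23.44° × sin 248.8° = -0.37087, so δ = -21.769°.
cos h₀ = −tan(+70.6°) tan(-21.769°) = 1.1340 ≥ 1 ⇒ polar night, h₀ = 0 and Q̄ = 0.
Inverse-square distance factor (a/d)² = 0.9551² = 0.912216.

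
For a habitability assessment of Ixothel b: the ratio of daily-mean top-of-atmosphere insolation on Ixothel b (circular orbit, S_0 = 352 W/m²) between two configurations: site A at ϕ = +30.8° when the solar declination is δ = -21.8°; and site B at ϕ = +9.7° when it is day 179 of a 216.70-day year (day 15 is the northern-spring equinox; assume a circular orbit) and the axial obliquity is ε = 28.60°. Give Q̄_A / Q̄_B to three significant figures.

Q̄_A / Q̄_B ≈ 0.702

— Configuration A (ϕ=+30.8°):
cos h₀ = −tan(+30.8°) tan(-21.800°) = 0.2384, h₀ = 1.3300 rad.
Bracket: h₀ sin ϕ sin δ + cos ϕ cos δ sin h₀ = 1.3300×0.51204×-0.37137 + 0.85896×0.92849×0.97116 = -0.252908 + 0.774535 = 0.521627.
Q̄ = (S_0/π) × [bracket] = (352/π) × 0.521627 = 58.446 W/m².
— Configuration B (ϕ=+9.7°):
Solar longitude: L_s = 360° × (179 − 15)/216.70 = 272.450°.
sin δ = sin 28.60° × sin 272.450° = -0.47825, so δ = -28.571°.
cos h₀ = −tan(+9.7°) tan(-28.571°) = 0.0931, h₀ = 1.4776 rad.
Bracket: h₀ sin ϕ sin δ + cos ϕ cos δ sin h₀ = 1.4776×0.16849×-0.47825 + 0.98570×0.87822×0.99566 = -0.119066 + 0.861904 = 0.742838.
Q̄ = (S_0/π) × [bracket] = (352/π) × 0.742838 = 83.231 W/m².
Ratio Q̄_A / Q̄_B = 58.446 / 83.231 = 0.7022.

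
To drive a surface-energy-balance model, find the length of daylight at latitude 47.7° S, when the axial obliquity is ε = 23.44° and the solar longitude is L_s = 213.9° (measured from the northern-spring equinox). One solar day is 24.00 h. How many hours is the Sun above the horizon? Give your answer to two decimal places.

13.93 h

Solar declination: sin δ = sin ε · sin L_s = sin 23.44° × sin 213.9° = -0.22186, so δ = -12.819°.
cos h₀ = −tan ϕ · tan δ = −tan(-47.7°) × tan(-12.819°) = -0.2501, so h₀ = 1.8235 rad = 104.48°.
Daylight = 2h₀/(2π) × 24.00 h = (1.8235/π) × 24.00 = 13.93 h.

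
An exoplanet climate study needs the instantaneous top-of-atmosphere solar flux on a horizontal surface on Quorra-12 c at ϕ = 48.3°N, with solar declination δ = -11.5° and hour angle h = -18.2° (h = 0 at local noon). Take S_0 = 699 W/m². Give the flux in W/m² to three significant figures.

329 W/m²

cos θ_z = sin ϕ sin δ + cos ϕ cos δ cos h = -0.148856 + 0.619264 = 0.470408.
Flux = S_0 · cos θ_z = 699 × 0.470408 = 328.8 W/m².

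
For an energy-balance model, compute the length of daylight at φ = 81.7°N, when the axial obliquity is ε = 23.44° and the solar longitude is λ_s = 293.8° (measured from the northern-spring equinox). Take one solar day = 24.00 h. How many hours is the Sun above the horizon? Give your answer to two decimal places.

0.00 h

Solar declination: sin δ = sin ε · sin λ_s = sin 23.44° × sin 293.8° = -0.36396, so δ = -21.344°.
cos H₀ = −tan φ · tan δ = 2.6786 ≥ 1, so the Sun never rises (polar night) and H₀ = 0.
Daylight = 2H₀/(2π) × 24.00 h = (0.0000/π) × 24.00 = 0.00 h.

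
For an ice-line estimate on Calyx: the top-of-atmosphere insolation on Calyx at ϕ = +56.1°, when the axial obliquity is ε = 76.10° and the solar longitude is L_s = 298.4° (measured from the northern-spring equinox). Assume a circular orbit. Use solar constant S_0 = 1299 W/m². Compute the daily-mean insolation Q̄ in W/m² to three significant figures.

Q̄ ≈ 0.00 W/m²

Solar declination: sin δ = sin ε · sin L_s = sin 76.10° × sin 298.4° = -0.85389, so δ = -58.637°.
cos h₀ = −tan(+56.1°) tan(-58.637°) = 2.4416 ≥ 1 ⇒ polar night, h₀ = 0 and Q̄ = 0.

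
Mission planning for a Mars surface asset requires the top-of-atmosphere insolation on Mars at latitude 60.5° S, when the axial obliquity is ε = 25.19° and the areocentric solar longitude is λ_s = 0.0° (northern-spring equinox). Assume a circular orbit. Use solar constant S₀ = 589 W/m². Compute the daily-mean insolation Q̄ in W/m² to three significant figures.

Q̄ ≈ 92.3 W/m²

sin δ = sin 25.19° × sin 0.0° = 0.00000, so δ = +0.000°.
cos H₀ = −tan(-60.5°) tan(+0.000°) = 0.0000, H₀ = 1.5708 rad.
Bracket: H₀ sin φ sin δ + cos φ cos δ sin H₀ = 1.5708×-0.87036×0.00000 + 0.49242×1.00000×1.00000 = -0.000000 + 0.492420 = 0.492420.
Q̄ = (S₀/π) × [bracket] = (589/π) × 0.492420 = 92.32 W/m².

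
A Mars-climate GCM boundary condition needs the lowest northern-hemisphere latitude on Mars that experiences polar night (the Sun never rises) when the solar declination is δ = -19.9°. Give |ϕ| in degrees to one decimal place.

Polar night requires cos h₀ = −tan ϕ tan δ ≥ 1, i.e. tan ϕ tan δ ≤ −1.
The boundary is |tan ϕ| · |tan δ| = 1, so |ϕ| = 90° − |δ| = 90° − 19.9° = 70.1° in the northern hemisphere.

|ϕ| = 70.1°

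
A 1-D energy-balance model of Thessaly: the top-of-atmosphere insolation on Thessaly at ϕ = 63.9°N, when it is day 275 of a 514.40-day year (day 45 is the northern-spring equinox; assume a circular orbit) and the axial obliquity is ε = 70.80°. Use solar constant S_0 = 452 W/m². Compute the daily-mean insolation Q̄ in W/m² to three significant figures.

Solar longitude: L_s = 360° × (275 − 45)/514.40 = 160.964°.
sin δ = sin 70.80° × sin 160.964° = 0.30802, so δ = +17.940°.
cos h₀ = −tan(+63.9°) tan(+17.940°) = -0.6609, h₀ = 2.2928 rad.
Bracket: h₀ sin ϕ sin δ + cos ϕ cos δ sin h₀ = 2.2928×0.89803×0.30802 + 0.43994×0.95138×0.75050 = 0.634214 + 0.314122 = 0.948336.
Q̄ = (S_0/π) × [bracket] = (452/π) × 0.948336 = 136.4 W/m².

Q̄ ≈ 136 W/m²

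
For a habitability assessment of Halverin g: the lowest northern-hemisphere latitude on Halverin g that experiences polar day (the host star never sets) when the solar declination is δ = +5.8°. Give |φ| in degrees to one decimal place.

|φ| = 84.2°

Polar day requires cos H₀ = −tan φ tan δ ≤ −1, i.e. tan φ tan δ ≥ 1.
The boundary is |tan φ| · |tan δ| = 1, so |φ| = 90° − |δ| = 90° − 5.8° = 84.2° in the northern hemisphere.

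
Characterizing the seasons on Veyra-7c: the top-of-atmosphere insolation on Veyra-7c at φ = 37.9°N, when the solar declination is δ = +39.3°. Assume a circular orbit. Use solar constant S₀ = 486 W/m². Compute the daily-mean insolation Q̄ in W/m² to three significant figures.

Q̄ ≈ 209 W/m²

cos H₀ = −tan(+37.9°) tan(+39.300°) = -0.6372, H₀ = 2.2616 rad.
Bracket: H₀ sin φ sin δ + cos φ cos δ sin H₀ = 2.2616×0.61429×0.63338 + 0.78908×0.77384×0.77072 = 0.879941 + 0.470618 = 1.350559.
Q̄ = (S₀/π) × [bracket] = (486/π) × 1.350559 = 208.9 W/m².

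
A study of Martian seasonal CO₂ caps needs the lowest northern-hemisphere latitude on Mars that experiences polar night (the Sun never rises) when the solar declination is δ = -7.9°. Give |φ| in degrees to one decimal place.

|φ| = 82.1°

Polar night requires cos H₀ = −tan φ tan δ ≥ 1, i.e. tan φ tan δ ≤ −1.
The boundary is |tan φ| · |tan δ| = 1, so |φ| = 90° − |δ| = 90° − 7.9° = 82.1° in the northern hemisphere.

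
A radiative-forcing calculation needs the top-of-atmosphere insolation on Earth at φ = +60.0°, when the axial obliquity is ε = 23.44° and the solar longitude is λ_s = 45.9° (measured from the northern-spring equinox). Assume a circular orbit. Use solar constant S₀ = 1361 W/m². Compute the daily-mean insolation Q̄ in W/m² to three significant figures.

Solar declination: sin δ = sin ε · sin λ_s = sin 23.44° × sin 45.9° = 0.28566, so δ = +16.598°.
cos H₀ = −tan(+60.0°) tan(+16.598°) = -0.5163, H₀ = 2.1133 rad.
Bracket: H₀ sin φ sin δ + cos φ cos δ sin H₀ = 2.1133×0.86603×0.28566 + 0.50000×0.95833×0.85641 = 0.522810 + 0.410362 = 0.933172.
Q̄ = (S₀/π) × [bracket] = (1361/π) × 0.933172 = 404.3 W/m².

Q̄ ≈ 404 W/m²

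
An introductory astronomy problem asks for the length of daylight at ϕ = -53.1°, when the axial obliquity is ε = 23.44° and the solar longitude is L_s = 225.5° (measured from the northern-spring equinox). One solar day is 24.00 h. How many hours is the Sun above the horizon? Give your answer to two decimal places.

Solar declination: sin δ = sin ε · sin L_s = sin 23.44° × sin 225.5° = -0.28372, so δ = -16.483°.
cos h₀ = −tan ϕ · tan δ = −tan(-53.1°) × tan(-16.483°) = -0.3941, so h₀ = 1.9759 rad = 113.21°.
Daylight = 2h₀/(2π) × 24.00 h = (1.9759/π) × 24.00 = 15.09 h.

15.09 h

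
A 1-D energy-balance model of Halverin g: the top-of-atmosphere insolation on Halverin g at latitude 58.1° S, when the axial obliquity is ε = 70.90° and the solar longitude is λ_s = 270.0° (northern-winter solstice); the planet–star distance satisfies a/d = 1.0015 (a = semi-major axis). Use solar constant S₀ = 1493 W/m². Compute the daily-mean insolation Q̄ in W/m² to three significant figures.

Solar declination: sin δ = sin ε · sin λ_s = sin 70.90° × sin 270.0° = -0.94495, so δ = -70.900°.
cos H₀ = −tan(-58.1°) tan(-70.900°) = -4.6395 ≤ −1 ⇒ polar day, H₀ = π.
Bracket: H₀ sin φ sin δ + cos φ cos δ sin H₀ = 3.1416×-0.84897×-0.94495 + 0.52844×0.32722×0.00000 = 2.520299 + 0.000000 = 2.520299.
Inverse-square distance factor (a/d)² = 1.0015² = 1.003002.
Q̄ = (S₀/π) × 1.003002 × [bracket] = (1493/π) × 1.003002 × 2.520299 = 1201 W/m².

Q̄ ≈ 1.20e+03 W/m²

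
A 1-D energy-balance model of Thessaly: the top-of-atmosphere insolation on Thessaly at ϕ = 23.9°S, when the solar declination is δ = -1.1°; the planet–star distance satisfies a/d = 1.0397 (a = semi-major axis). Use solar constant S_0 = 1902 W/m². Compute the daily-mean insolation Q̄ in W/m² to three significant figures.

Q̄ ≈ 606 W/m²

cos h₀ = −tan(-23.9°) tan(-1.100°) = -0.0085, h₀ = 1.5793 rad.
Bracket: h₀ sin ϕ sin δ + cos ϕ cos δ sin h₀ = 1.5793×-0.40514×-0.01920 + 0.91425×0.99982×0.99996 = 0.012285 + 0.914049 = 0.926334.
Inverse-square distance factor (a/d)² = 1.0397² = 1.080976.
Q̄ = (S_0/π) × 1.080976 × [bracket] = (1902/π) × 1.080976 × 0.926334 = 606.2 W/m².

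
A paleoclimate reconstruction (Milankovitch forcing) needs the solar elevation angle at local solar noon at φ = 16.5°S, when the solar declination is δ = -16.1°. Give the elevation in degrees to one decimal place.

At local noon the hour angle is zero, so the zenith angle equals |φ − δ| = |-16.5° − (-16.100°)| = 0.400°.
Elevation = 90° − 0.400° = 89.6°.

89.6°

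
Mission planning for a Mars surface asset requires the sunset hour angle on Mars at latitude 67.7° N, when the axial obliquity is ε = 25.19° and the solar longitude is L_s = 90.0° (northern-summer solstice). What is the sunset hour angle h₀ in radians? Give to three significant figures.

h₀ = 3.14 rad

Solar declination: sin δ = sin ε · sin L_s = sin 25.19° × sin 90.0° = 0.42562, so δ = +25.190°.
Sunrise equation: cos h₀ = −tan ϕ · tan δ = -1.1468 ≤ −1, so the Sun never sets (polar day) and h₀ = π.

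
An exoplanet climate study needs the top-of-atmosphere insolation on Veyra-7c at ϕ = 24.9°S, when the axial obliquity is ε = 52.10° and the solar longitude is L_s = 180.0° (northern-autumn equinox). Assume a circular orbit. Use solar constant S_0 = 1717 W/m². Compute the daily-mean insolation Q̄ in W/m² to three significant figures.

Q̄ ≈ 496 W/m²

Solar declination: sin δ = sin ε · sin L_s = sin 52.10° × sin 180.0° = 0.00000, so δ = +0.000°.
cos h₀ = −tan(-24.9°) tan(+0.000°) = 0.0000, h₀ = 1.5708 rad.
Bracket: h₀ sin ϕ sin δ + cos ϕ cos δ sin h₀ = 1.5708×-0.42104×0.00000 + 0.90704×1.00000×1.00000 = -0.000000 + 0.907040 = 0.907040.
Q̄ = (S_0/π) × [bracket] = (1717/π) × 0.907040 = 495.7 W/m².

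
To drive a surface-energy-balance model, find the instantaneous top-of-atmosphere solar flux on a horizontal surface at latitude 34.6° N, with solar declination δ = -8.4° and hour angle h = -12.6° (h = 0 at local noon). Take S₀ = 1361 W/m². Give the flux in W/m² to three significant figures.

969 W/m²

cos θ_z = sin φ sin δ + cos φ cos δ cos h = -0.082952 + 0.794695 = 0.711743.
Flux = S₀ · cos θ_z = 1361 × 0.711743 = 968.7 W/m².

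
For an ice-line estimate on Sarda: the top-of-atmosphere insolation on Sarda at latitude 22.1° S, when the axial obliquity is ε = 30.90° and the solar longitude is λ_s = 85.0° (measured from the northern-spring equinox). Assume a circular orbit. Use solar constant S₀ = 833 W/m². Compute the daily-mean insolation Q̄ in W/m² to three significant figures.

Solar declination: sin δ = sin ε · sin λ_s = sin 30.90° × sin 85.0° = 0.51159, so δ = +30.770°.
cos H₀ = −tan(-22.1°) tan(+30.770°) = 0.2418, H₀ = 1.3266 rad.
Bracket: H₀ sin φ sin δ + cos φ cos δ sin H₀ = 1.3266×-0.37622×0.51159 + 0.92653×0.85923×0.97033 = -0.255331 + 0.772482 = 0.517151.
Q̄ = (S₀/π) × [bracket] = (833/π) × 0.517151 = 137.1 W/m².

Q̄ ≈ 137 W/m²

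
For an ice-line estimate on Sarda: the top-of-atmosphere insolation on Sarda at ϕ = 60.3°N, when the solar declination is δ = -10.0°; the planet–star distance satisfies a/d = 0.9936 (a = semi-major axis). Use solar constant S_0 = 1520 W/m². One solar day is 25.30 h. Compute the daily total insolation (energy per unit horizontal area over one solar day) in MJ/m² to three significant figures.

cos h₀ = −tan(+60.3°) tan(-10.000°) = 0.3091, h₀ = 1.2565 rad.
Bracket: h₀ sin ϕ sin δ + cos ϕ cos δ sin h₀ = 1.2565×0.86863×-0.17365 + 0.49546×0.98481×0.95102 = -0.189527 + 0.464035 = 0.274508.
Inverse-square distance factor (a/d)² = 0.9936² = 0.987241.
Q̄ = (S_0/π) × 0.987241 × [bracket] = (1520/π) × 0.987241 × 0.274508 = 131.12 W/m².
Daily total = Q̄ × 25.30 h × 3600 s/h = 131.12 × 25.30 × 3600 / 10⁶ = 11.94 MJ/m².

11.9 MJ/m²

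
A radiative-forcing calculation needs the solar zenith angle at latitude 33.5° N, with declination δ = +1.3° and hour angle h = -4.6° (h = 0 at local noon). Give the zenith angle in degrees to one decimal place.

cos θ_z = sin ϕ sin δ + cos ϕ cos δ cos h = 0.012522 + 0.830986 = 0.843508.
θ_z = arccos(0.843508) = 32.5°.

θ_z = 32.5°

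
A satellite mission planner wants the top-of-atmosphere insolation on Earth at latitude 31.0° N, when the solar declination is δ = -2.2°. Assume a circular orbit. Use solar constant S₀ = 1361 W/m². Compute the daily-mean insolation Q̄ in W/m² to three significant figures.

cos H₀ = −tan(+31.0°) tan(-2.200°) = 0.0231, H₀ = 1.5477 rad.
Bracket: H₀ sin φ sin δ + cos φ cos δ sin H₀ = 1.5477×0.51504×-0.03839 + 0.85717×0.99926×0.99973 = -0.030602 + 0.856304 = 0.825702.
Q̄ = (S₀/π) × [bracket] = (1361/π) × 0.825702 = 357.7 W/m².

Q̄ ≈ 358 W/m²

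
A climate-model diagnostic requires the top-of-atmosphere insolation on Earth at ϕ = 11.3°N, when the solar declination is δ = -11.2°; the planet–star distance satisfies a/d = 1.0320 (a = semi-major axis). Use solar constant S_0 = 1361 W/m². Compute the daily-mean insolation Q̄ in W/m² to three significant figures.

Q̄ ≈ 417 W/m²

cos h₀ = −tan(+11.3°) tan(-11.200°) = 0.0396, h₀ = 1.5312 rad.
Bracket: h₀ sin ϕ sin δ + cos ϕ cos δ sin h₀ = 1.5312×0.19595×-0.19423 + 0.98061×0.98096×0.99922 = -0.058277 + 0.961189 = 0.902912.
Inverse-square distance factor (a/d)² = 1.0320² = 1.065024.
Q̄ = (S_0/π) × 1.065024 × [bracket] = (1361/π) × 1.065024 × 0.902912 = 416.6 W/m².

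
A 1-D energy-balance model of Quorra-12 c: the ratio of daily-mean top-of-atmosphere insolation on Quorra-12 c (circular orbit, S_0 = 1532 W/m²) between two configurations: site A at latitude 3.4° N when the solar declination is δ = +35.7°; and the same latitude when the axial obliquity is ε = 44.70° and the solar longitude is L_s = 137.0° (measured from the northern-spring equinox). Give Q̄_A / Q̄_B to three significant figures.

Q̄_A / Q̄_B ≈ 0.940

— Configuration A (ϕ=+3.4°):
cos h₀ = −tan(+3.4°) tan(+35.700°) = -0.0427, h₀ = 1.6135 rad.
Bracket: h₀ sin ϕ sin δ + cos ϕ cos δ sin h₀ = 1.6135×0.05931×0.58354 + 0.99824×0.81208×0.99909 = 0.055843 + 0.809913 = 0.865756.
Q̄ = (S_0/π) × [bracket] = (1532/π) × 0.865756 = 422.19 W/m².
— Configuration B (ϕ=+3.4°):
Solar declination: sin δ = sin ε · sin L_s = sin 44.70° × sin 137.0° = 0.47971, so δ = +28.667°.
cos h₀ = −tan(+3.4°) tan(+28.667°) = -0.0325, h₀ = 1.6033 rad.
Bracket: h₀ sin ϕ sin δ + cos ϕ cos δ sin h₀ = 1.6033×0.05931×0.47971 + 0.99824×0.87742×0.99947 = 0.045616 + 0.875412 = 0.921028.
Q̄ = (S_0/π) × [bracket] = (1532/π) × 0.921028 = 449.14 W/m².
Ratio Q̄_A / Q̄_B = 422.19 / 449.14 = 0.9400.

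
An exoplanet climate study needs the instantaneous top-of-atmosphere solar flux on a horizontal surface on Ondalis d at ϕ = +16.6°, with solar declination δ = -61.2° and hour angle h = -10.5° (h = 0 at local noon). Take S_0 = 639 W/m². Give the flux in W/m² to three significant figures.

130 W/m²

cos θ_z = sin ϕ sin δ + cos ϕ cos δ cos h = -0.250351 + 0.453945 = 0.203594.
Flux = S_0 · cos θ_z = 639 × 0.203594 = 130.1 W/m².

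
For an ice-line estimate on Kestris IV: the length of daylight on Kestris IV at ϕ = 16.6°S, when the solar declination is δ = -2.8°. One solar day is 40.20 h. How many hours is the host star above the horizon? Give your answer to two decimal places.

20.29 h

cos h₀ = −tan ϕ · tan δ = −tan(-16.6°) × tan(-2.800°) = -0.0146, so h₀ = 1.5854 rad = 90.84°.
Daylight = 2h₀/(2π) × 40.20 h = (1.5854/π) × 40.20 = 20.29 h.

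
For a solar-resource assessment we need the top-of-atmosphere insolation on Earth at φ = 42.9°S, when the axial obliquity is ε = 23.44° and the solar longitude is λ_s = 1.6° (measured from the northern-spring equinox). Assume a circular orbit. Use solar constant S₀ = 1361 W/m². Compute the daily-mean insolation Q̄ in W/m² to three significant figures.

Q̄ ≈ 312 W/m²

Solar declination: sin δ = sin ε · sin λ_s = sin 23.44° × sin 1.6° = 0.01111, so δ = +0.636°.
cos H₀ = −tan(-42.9°) tan(+0.636°) = 0.0103, H₀ = 1.5605 rad.
Bracket: H₀ sin φ sin δ + cos φ cos δ sin H₀ = 1.5605×-0.68072×0.01111 + 0.73254×0.99994×0.99995 = -0.011802 + 0.732459 = 0.720657.
Q̄ = (S₀/π) × [bracket] = (1361/π) × 0.720657 = 312.2 W/m².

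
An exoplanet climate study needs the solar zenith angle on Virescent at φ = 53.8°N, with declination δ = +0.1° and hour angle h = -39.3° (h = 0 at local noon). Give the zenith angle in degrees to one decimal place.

θ_z = 62.7°

cos θ_z = sin φ sin δ + cos φ cos δ cos h = 0.001408 + 0.457034 = 0.458442.
θ_z = arccos(0.458442) = 62.7°.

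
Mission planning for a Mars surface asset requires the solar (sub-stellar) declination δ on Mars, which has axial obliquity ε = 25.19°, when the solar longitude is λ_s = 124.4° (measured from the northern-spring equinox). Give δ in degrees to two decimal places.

sin δ = sin ε · sin λ_s = sin 25.19° × sin 124.4° = 0.351186.
δ = arcsin(0.351186) = +20.56°.

δ = +20.56°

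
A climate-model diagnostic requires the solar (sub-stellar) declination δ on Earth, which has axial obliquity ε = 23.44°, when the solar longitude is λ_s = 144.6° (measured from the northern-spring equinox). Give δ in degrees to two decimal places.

δ = +13.32°

sin δ = sin ε · sin λ_s = sin 23.44° × sin 144.6° = 0.230431.
δ = arcsin(0.230431) = +13.32°.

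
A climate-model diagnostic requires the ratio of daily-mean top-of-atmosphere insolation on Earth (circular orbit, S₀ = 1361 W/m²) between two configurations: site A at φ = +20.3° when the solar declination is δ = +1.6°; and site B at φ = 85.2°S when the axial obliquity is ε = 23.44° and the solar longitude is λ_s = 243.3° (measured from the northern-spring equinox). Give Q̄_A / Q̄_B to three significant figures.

Q̄_A / Q̄_B ≈ 0.856

— Configuration A (φ=+20.3°):
cos H₀ = −tan(+20.3°) tan(+1.600°) = -0.0103, H₀ = 1.5811 rad.
Bracket: H₀ sin φ sin δ + cos φ cos δ sin H₀ = 1.5811×0.34694×0.02792 + 0.93789×0.99961×0.99995 = 0.015315 + 0.937477 = 0.952792.
Q̄ = (S₀/π) × [bracket] = (1361/π) × 0.952792 = 412.77 W/m².
— Configuration B (φ=-85.2°):
Solar declination: sin δ = sin ε · sin λ_s = sin 23.44° × sin 243.3° = -0.35537, so δ = -20.816°.
cos H₀ = −tan(-85.2°) tan(-20.816°) = -4.5276 ≤ −1 ⇒ polar day, H₀ = π.
Bracket: H₀ sin φ sin δ + cos φ cos δ sin H₀ = 3.1416×-0.99649×-0.35537 + 0.08368×0.93472×0.00000 = 1.112512 + 0.000000 = 1.112512.
Q̄ = (S₀/π) × [bracket] = (1361/π) × 1.112512 = 481.96 W/m².
Ratio Q̄_A / Q̄_B = 412.77 / 481.96 = 0.8564.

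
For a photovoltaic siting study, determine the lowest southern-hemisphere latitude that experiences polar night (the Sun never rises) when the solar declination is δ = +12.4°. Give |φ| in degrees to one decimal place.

Polar night requires cos H₀ = −tan φ tan δ ≥ 1, i.e. tan φ tan δ ≤ −1.
The boundary is |tan φ| · |tan δ| = 1, so |φ| = 90° − |δ| = 90° − 12.4° = 77.6° in the southern hemisphere.

|φ| = 77.6°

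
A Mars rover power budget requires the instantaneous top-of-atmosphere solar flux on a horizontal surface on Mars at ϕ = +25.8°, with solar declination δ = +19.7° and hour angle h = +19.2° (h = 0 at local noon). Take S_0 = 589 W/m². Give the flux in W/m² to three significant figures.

cos θ_z = sin ϕ sin δ + cos ϕ cos δ cos h = 0.146714 + 0.800476 = 0.947190.
Flux = S_0 · cos θ_z = 589 × 0.947190 = 557.9 W/m².

558 W/m²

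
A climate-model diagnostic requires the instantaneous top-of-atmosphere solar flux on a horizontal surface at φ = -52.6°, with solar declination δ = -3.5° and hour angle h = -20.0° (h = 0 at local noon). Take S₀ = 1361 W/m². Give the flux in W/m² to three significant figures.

841 W/m²

cos θ_z = sin φ sin δ + cos φ cos δ cos h = 0.048498 + 0.569682 = 0.618180.
Flux = S₀ · cos θ_z = 1361 × 0.618180 = 841.3 W/m².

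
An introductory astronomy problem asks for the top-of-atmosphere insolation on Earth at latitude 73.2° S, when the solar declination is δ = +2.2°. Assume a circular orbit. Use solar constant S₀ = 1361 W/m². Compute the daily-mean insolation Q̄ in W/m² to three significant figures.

cos H₀ = −tan(-73.2°) tan(+2.200°) = 0.1272, H₀ = 1.4432 rad.
Bracket: H₀ sin φ sin δ + cos φ cos δ sin H₀ = 1.4432×-0.95732×0.03839 + 0.28903×0.99926×0.99187 = -0.053040 + 0.286468 = 0.233428.
Q̄ = (S₀/π) × [bracket] = (1361/π) × 0.233428 = 101.1 W/m².

Q̄ ≈ 101 W/m²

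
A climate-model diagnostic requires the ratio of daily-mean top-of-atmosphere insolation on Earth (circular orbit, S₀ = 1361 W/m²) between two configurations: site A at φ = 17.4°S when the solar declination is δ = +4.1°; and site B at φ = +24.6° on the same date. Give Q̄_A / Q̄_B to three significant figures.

— Configuration A (φ=-17.4°):
cos H₀ = −tan(-17.4°) tan(+4.100°) = 0.0225, H₀ = 1.5483 rad.
Bracket: H₀ sin φ sin δ + cos φ cos δ sin H₀ = 1.5483×-0.29904×0.07150 + 0.95424×0.99744×0.99975 = -0.033105 + 0.951559 = 0.918454.
Q̄ = (S₀/π) × [bracket] = (1361/π) × 0.918454 = 397.89 W/m².
— Configuration B (φ=+24.6°):
cos H₀ = −tan(+24.6°) tan(+4.100°) = -0.0328, H₀ = 1.6036 rad.
Bracket: H₀ sin φ sin δ + cos φ cos δ sin H₀ = 1.6036×0.41628×0.07150 + 0.90924×0.99744×0.99946 = 0.047730 + 0.906423 = 0.954153.
Q̄ = (S₀/π) × [bracket] = (1361/π) × 0.954153 = 413.36 W/m².
Ratio Q̄_A / Q̄_B = 397.89 / 413.36 = 0.9626.

Q̄_A / Q̄_B ≈ 0.963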